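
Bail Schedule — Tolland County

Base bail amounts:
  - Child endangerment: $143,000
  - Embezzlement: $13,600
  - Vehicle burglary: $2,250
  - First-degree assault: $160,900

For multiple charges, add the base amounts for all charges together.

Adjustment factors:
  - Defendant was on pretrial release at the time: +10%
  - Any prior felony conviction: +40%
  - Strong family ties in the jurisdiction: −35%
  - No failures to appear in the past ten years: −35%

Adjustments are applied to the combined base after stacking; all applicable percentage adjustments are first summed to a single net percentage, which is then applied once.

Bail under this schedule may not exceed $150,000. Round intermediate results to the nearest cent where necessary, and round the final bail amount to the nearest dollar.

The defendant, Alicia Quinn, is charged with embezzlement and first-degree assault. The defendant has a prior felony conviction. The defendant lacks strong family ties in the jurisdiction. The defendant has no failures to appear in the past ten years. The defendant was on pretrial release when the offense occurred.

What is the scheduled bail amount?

$150,000

Base amounts from the schedule: embezzlement $13,600; first-degree assault $160,900.
Stacking rule: sum of all bases. $13,600 + $160,900 = $174,500.
Net percentage adjustment: +10% +40% −35% = +15%. $174,500 × 1.15 = $200,675.
Result $200,675 exceeds the maximum of $150,000; bail is capped at $150,000.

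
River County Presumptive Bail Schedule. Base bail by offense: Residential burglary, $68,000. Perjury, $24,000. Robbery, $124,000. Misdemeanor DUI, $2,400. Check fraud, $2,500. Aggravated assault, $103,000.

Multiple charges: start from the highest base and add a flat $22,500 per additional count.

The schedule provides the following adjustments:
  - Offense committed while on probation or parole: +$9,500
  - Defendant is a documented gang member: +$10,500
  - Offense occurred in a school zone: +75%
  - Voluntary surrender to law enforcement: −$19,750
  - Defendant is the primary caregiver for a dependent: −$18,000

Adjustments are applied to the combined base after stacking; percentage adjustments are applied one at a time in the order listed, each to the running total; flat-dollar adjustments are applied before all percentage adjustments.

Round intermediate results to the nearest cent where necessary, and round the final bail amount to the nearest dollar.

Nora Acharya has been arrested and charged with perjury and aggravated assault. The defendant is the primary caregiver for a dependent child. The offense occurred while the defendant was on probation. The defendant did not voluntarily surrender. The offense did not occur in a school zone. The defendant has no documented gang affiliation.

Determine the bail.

$117,000

Base amounts from the schedule: perjury $24,000; aggravated assault $103,000.
Stacking rule: highest base plus $22,500 per additional charge. Highest is aggravated assault at $103,000; 1 additional charge → +$22,500. Combined base = $125,500.
Offense committed while on probation or parole (+$9,500 flat): $125,500 + $9,500 = $135,000.
Defendant is the primary caregiver for a dependent (−$18,000 flat): $135,000 − $18,000 = $117,000.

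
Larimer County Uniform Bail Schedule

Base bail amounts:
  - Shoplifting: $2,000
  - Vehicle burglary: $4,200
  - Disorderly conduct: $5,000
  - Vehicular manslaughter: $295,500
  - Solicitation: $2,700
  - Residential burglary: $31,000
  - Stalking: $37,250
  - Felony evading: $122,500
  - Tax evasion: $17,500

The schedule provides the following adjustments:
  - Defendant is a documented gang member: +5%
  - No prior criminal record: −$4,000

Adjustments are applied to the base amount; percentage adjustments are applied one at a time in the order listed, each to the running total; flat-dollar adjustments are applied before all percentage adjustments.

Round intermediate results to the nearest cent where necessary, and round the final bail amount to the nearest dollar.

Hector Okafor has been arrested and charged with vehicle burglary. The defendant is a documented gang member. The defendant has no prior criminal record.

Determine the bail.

$210

Base amounts from the schedule: vehicle burglary $4,200.
Single charge. Combined base = $4,200.
No prior criminal record (−$4,000 flat): $4,200 − $4,000 = $200.
Defendant is a documented gang member (+5%): $200 × 1.05 = $210.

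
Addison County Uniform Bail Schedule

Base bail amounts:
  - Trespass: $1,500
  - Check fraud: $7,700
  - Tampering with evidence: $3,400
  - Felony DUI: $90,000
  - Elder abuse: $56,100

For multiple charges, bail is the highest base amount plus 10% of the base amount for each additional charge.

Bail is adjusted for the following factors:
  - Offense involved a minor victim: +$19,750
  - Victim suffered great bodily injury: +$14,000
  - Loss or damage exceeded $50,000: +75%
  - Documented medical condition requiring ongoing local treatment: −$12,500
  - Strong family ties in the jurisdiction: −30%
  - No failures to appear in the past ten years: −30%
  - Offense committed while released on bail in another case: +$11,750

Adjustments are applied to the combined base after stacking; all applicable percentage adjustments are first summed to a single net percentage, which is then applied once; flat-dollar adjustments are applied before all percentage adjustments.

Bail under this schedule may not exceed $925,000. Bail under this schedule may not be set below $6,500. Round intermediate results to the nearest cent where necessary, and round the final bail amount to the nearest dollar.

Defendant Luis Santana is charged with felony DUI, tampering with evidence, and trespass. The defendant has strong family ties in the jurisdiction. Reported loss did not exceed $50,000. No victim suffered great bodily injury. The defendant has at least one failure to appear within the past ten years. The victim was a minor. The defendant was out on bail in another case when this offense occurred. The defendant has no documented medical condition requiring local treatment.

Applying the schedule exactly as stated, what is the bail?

Base amounts from the schedule: felony DUI $90,000; tampering with evidence $3,400; trespass $1,500.
Stacking rule: highest base plus 10% of each additional charge. Highest is felony DUI at $90,000. Additional: $3,400 × 10% = $340; $1,500 × 10% = $150. Combined base = $90,000 + $490 = $90,490.
Offense involved a minor victim (+$19,750 flat): $90,490 + $19,750 = $110,240.
Offense committed while released on bail in another case (+$11,750 flat): $110,240 + $11,750 = $121,990.
Strong family ties in the jurisdiction (−30%): $121,990 × 0.7 = $85,393.
$85,393 is within the $925,000 maximum.
$85,393 is at or above the $6,500 minimum.

$85,393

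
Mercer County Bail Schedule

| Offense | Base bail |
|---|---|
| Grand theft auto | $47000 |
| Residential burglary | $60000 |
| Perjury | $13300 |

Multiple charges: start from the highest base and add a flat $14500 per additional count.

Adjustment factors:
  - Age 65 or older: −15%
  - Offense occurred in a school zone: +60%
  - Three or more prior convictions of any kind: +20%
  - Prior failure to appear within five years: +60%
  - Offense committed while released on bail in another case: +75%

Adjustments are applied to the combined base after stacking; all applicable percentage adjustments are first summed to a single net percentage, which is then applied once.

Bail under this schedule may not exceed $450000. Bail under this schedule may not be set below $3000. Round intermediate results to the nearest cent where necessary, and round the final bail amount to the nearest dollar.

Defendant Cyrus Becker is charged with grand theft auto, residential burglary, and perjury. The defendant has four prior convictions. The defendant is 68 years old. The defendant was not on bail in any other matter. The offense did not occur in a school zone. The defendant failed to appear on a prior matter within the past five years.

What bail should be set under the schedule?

Base amounts from the schedule: grand theft auto $47000; residential burglary $60000; perjury $13300.
Stacking rule: highest base plus $14500 per additional charge. Highest is residential burglary at $60000; 2 additional charges → +$29000. Combined base = $89000.
Net percentage adjustment: −15% +20% +60% = +65%. $89000 × 1.65 = $146850.
$146850 is within the $450000 maximum.
$146850 is at or above the $3000 minimum.

$146850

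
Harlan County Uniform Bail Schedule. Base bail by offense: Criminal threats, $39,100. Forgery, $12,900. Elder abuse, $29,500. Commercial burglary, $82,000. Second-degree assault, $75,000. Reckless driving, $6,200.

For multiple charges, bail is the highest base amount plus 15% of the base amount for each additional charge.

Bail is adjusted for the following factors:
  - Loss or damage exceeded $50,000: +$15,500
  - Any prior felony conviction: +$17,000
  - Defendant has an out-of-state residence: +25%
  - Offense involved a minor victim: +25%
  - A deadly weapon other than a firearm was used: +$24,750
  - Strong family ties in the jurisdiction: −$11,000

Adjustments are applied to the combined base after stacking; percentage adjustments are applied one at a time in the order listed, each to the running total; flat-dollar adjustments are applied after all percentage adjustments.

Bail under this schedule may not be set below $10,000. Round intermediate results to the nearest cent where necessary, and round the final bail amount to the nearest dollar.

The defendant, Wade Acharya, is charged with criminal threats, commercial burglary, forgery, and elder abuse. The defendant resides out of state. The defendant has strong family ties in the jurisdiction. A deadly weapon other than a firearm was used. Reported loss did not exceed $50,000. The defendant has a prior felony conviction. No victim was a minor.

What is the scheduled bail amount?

$148,531

Base amounts from the schedule: criminal threats $39,100; commercial burglary $82,000; forgery $12,900; elder abuse $29,500.
Stacking rule: highest base plus 15% of each additional charge. Highest is commercial burglary at $82,000. Additional: $39,100 × 15% = $5,865; $12,900 × 15% = $1,935; $29,500 × 15% = $4,425. Combined base = $82,000 + $12,225 = $94,225.
Defendant has an out-of-state residence (+25%): $94,225 × 1.25 = $117,781.25.
Any prior felony conviction (+$17,000 flat): $117,781.25 + $17,000 = $134,781.25.
A deadly weapon other than a firearm was used (+$24,750 flat): $134,781.25 + $24,750 = $159,531.25.
Strong family ties in the jurisdiction (−$11,000 flat): $159,531.25 − $11,000 = $148,531.25.
$148,531.25 is at or above the $10,000 minimum.
Rounded to the nearest dollar: $148,531.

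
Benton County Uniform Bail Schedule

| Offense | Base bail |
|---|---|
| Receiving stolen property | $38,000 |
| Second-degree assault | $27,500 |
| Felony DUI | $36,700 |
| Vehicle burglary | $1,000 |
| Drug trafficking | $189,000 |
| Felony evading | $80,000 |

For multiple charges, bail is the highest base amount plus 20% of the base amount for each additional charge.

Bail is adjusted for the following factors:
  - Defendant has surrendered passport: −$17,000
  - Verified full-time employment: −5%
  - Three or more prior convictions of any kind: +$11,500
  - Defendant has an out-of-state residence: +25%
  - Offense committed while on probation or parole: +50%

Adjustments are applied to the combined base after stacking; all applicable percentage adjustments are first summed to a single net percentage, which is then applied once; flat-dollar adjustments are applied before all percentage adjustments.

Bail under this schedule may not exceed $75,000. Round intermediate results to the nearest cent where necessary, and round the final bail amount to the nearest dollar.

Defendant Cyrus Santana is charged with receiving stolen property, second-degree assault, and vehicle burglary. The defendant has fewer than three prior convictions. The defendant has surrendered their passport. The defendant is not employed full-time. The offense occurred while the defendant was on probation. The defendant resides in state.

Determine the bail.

Base amounts from the schedule: receiving stolen property $38,000; second-degree assault $27,500; vehicle burglary $1,000.
Stacking rule: highest base plus 20% of each additional charge. Highest is receiving stolen property at $38,000. Additional: $27,500 × 20% = $5,500; $1,000 × 20% = $200. Combined base = $38,000 + $5,700 = $43,700.
Defendant has surrendered passport (−$17,000 flat): $43,700 − $17,000 = $26,700.
Offense committed while on probation or parole (+50%): $26,700 × 1.5 = $40,050.
$40,050 is within the $75,000 maximum.

$40,050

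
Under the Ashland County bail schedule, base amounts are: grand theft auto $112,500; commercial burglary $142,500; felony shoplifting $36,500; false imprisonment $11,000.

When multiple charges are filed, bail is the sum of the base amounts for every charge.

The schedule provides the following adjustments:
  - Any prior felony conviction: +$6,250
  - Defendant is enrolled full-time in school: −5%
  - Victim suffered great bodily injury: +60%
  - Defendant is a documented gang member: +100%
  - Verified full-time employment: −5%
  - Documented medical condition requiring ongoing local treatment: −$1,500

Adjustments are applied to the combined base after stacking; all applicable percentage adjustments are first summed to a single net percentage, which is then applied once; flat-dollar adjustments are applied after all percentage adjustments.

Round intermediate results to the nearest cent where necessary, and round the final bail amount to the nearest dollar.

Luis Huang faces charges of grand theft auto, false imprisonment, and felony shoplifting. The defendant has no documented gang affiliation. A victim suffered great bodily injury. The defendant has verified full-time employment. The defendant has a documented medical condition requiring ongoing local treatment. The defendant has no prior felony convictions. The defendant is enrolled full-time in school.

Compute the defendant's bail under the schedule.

Base amounts from the schedule: grand theft auto $112,500; false imprisonment $11,000; felony shoplifting $36,500.
Stacking rule: sum of all bases. $112,500 + $11,000 + $36,500 = $160,000.
Net percentage adjustment: −5% +60% −5% = +50%. $160,000 × 1.5 = $240,000.
Documented medical condition requiring ongoing local treatment (−$1,500 flat): $240,000 − $1,500 = $238,500.

$238,500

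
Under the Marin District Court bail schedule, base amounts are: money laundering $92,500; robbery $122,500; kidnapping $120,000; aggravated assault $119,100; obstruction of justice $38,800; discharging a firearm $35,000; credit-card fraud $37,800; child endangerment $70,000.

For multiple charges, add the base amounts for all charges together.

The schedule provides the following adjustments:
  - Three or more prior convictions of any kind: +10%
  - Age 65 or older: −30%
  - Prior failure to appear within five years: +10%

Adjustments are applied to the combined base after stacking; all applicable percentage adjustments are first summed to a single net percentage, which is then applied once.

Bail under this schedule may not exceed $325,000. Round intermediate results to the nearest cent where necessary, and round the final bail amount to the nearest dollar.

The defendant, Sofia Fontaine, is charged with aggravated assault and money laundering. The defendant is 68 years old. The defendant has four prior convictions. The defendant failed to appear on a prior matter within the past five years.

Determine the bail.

$190,440

Base amounts from the schedule: aggravated assault $119,100; money laundering $92,500.
Stacking rule: sum of all bases. $119,100 + $92,500 = $211,600.
Net percentage adjustment: +10% −30% +10% = −10%. $211,600 × 0.9 = $190,440.
$190,440 is within the $325,000 maximum.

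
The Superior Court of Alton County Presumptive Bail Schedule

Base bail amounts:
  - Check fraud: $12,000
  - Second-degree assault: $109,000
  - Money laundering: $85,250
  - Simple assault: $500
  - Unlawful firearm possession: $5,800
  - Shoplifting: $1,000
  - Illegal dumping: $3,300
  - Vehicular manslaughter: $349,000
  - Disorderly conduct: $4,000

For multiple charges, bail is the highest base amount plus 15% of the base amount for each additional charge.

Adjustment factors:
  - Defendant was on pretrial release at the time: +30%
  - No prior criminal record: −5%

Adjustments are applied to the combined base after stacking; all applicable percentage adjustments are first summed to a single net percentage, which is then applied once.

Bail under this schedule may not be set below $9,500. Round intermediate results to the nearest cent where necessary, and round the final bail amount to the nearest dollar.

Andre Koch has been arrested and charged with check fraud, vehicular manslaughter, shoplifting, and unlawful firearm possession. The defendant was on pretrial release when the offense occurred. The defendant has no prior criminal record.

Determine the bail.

Base amounts from the schedule: check fraud $12,000; vehicular manslaughter $349,000; shoplifting $1,000; unlawful firearm possession $5,800.
Stacking rule: highest base plus 15% of each additional charge. Highest is vehicular manslaughter at $349,000. Additional: $12,000 × 15% = $1,800; $1,000 × 15% = $150; $5,800 × 15% = $870. Combined base = $349,000 + $2,820 = $351,820.
Net percentage adjustment: +30% −5% = +25%. $351,820 × 1.25 = $439,775.
$439,775 is at or above the $9,500 minimum.

$439,775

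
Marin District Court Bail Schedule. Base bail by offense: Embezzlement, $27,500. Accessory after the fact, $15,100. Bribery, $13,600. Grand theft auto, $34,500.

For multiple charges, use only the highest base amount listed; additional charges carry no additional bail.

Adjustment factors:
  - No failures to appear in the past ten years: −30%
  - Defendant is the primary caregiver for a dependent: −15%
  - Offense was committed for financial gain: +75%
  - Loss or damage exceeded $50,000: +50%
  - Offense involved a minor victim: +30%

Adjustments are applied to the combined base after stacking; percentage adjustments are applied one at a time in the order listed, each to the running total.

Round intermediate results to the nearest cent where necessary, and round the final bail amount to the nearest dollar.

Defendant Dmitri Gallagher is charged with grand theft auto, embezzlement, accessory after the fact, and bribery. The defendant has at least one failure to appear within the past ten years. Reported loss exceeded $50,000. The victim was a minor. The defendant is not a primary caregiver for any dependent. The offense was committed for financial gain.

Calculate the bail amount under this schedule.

$117,731

Base amounts from the schedule: grand theft auto $34,500; embezzlement $27,500; accessory after the fact $15,100; bribery $13,600.
Stacking rule: use the highest base only. Highest is grand theft auto at $34,500. Combined base = $34,500.
Offense was committed for financial gain (+75%): $34,500 × 1.75 = $60,375.
Loss or damage exceeded $50,000 (+50%): $60,375 × 1.5 = $90,562.50.
Offense involved a minor victim (+30%): $90,562.50 × 1.3 = $117,731.25.
Rounded to the nearest dollar: $117,731.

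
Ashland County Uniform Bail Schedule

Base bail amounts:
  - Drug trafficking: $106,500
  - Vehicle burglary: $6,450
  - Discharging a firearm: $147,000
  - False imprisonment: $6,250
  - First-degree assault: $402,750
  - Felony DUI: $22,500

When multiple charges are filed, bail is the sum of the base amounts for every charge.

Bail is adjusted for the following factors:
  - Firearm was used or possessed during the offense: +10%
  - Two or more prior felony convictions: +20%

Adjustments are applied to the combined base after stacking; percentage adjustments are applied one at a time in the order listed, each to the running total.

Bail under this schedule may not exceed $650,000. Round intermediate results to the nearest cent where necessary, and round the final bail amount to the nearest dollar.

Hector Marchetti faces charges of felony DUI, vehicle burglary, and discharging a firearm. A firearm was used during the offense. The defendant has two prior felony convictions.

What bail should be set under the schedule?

$232,254

Base amounts from the schedule: felony DUI $22,500; vehicle burglary $6,450; discharging a firearm $147,000.
Stacking rule: sum of all bases. $22,500 + $6,450 + $147,000 = $175,950.
Firearm was used or possessed during the offense (+10%): $175,950 × 1.1 = $193,545.
Two or more prior felony convictions (+20%): $193,545 × 1.2 = $232,254.
$232,254 is within the $650,000 maximum.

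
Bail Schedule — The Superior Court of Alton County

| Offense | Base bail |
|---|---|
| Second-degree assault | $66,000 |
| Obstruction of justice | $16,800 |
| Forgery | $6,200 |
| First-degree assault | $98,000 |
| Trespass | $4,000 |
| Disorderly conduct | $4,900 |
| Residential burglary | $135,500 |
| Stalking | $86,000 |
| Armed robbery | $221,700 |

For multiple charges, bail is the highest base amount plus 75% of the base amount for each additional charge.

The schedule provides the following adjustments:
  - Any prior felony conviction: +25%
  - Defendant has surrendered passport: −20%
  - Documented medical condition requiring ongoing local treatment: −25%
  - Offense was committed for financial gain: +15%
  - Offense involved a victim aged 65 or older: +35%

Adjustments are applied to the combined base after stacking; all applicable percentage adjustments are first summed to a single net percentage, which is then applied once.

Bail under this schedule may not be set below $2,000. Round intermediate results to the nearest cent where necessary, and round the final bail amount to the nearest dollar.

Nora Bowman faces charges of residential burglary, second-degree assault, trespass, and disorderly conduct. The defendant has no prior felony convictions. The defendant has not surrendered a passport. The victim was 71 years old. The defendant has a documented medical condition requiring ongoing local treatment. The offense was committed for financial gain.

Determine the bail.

Base amounts from the schedule: residential burglary $135,500; second-degree assault $66,000; trespass $4,000; disorderly conduct $4,900.
Stacking rule: highest base plus 75% of each additional charge. Highest is residential burglary at $135,500. Additional: $66,000 × 75% = $49,500; $4,000 × 75% = $3,000; $4,900 × 75% = $3,675. Combined base = $135,500 + $56,175 = $191,675.
Net percentage adjustment: −25% +15% +35% = +25%. $191,675 × 1.25 = $239,593.75.
$239,593.75 is at or above the $2,000 minimum.
Rounded to the nearest dollar: $239,594.

$239,594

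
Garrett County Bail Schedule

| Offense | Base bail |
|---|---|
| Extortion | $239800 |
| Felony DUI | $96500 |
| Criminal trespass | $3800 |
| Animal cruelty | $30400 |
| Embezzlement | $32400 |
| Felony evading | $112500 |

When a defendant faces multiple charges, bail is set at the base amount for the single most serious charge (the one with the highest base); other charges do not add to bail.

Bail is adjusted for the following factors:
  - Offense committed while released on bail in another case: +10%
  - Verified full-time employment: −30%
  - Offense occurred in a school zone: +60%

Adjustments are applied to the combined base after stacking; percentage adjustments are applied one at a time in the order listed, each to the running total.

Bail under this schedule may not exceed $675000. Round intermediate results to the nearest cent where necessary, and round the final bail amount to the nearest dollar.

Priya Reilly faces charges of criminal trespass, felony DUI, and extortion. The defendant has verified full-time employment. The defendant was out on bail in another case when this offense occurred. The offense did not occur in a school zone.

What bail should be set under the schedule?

$184646

Base amounts from the schedule: criminal trespass $3800; felony DUI $96500; extortion $239800.
Stacking rule: use the highest base only. Highest is extortion at $239800. Combined base = $239800.
Offense committed while released on bail in another case (+10%): $239800 × 1.1 = $263780.
Verified full-time employment (−30%): $263780 × 0.7 = $184646.
$184646 is within the $675000 maximum.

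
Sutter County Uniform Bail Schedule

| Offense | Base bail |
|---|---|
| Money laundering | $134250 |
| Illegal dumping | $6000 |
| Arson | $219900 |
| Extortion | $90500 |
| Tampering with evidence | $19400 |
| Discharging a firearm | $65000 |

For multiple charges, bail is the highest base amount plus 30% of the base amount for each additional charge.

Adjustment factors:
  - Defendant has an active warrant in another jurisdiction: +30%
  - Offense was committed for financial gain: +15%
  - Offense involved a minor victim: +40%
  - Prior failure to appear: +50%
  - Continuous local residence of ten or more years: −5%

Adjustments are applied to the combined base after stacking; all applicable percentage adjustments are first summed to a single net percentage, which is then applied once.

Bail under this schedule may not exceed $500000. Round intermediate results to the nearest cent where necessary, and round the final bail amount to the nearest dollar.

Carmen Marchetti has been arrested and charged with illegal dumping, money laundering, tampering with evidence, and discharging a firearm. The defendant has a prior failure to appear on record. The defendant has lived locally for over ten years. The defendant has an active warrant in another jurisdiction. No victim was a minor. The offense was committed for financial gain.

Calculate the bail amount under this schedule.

$306603

Base amounts from the schedule: illegal dumping $6000; money laundering $134250; tampering with evidence $19400; discharging a firearm $65000.
Stacking rule: highest base plus 30% of each additional charge. Highest is money laundering at $134250. Additional: $6000 × 30% = $1800; $19400 × 30% = $5820; $65000 × 30% = $19500. Combined base = $134250 + $27120 = $161370.
Net percentage adjustment: +30% +15% +50% −5% = +90%. $161370 × 1.9 = $306603.
$306603 is within the $500000 maximum.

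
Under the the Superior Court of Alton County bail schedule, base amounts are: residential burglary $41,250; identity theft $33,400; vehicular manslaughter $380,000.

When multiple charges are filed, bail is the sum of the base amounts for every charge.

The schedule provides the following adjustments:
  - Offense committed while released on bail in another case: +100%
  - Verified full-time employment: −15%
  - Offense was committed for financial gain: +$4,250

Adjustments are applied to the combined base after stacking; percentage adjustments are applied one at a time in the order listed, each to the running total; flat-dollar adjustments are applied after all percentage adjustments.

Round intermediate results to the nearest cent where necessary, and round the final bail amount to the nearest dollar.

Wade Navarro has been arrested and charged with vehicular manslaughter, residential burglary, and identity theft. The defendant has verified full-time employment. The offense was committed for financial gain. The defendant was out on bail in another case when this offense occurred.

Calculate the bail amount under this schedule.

$777,155

Base amounts from the schedule: vehicular manslaughter $380,000; residential burglary $41,250; identity theft $33,400.
Stacking rule: sum of all bases. $380,000 + $41,250 + $33,400 = $454,650.
Offense committed while released on bail in another case (+100%): $454,650 × 2 = $909,300.
Verified full-time employment (−15%): $909,300 × 0.85 = $772,905.
Offense was committed for financial gain (+$4,250 flat): $772,905 + $4,250 = $777,155.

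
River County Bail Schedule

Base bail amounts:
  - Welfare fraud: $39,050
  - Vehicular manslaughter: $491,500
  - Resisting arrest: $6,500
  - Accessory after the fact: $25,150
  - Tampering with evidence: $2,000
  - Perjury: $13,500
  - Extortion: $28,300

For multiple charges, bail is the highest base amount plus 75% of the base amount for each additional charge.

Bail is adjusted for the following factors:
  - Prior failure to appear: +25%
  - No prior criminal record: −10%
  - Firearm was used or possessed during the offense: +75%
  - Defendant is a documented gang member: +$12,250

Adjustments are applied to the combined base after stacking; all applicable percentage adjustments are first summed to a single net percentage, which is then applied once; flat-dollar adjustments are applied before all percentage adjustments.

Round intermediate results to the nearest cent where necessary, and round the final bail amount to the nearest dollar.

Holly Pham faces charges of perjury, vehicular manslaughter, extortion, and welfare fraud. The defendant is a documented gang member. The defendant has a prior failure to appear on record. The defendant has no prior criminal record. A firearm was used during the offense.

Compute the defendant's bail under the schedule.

Base amounts from the schedule: perjury $13,500; vehicular manslaughter $491,500; extortion $28,300; welfare fraud $39,050.
Stacking rule: highest base plus 75% of each additional charge. Highest is vehicular manslaughter at $491,500. Additional: $13,500 × 75% = $10,125; $28,300 × 75% = $21,225; $39,050 × 75% = $29,287.50. Combined base = $491,500 + $60,637.50 = $552,137.50.
Defendant is a documented gang member (+$12,250 flat): $552,137.50 + $12,250 = $564,387.50.
Net percentage adjustment: +25% −10% +75% = +90%. $564,387.50 × 1.9 = $1,072,336.25.
Rounded to the nearest dollar: $1,072,336.

$1,072,336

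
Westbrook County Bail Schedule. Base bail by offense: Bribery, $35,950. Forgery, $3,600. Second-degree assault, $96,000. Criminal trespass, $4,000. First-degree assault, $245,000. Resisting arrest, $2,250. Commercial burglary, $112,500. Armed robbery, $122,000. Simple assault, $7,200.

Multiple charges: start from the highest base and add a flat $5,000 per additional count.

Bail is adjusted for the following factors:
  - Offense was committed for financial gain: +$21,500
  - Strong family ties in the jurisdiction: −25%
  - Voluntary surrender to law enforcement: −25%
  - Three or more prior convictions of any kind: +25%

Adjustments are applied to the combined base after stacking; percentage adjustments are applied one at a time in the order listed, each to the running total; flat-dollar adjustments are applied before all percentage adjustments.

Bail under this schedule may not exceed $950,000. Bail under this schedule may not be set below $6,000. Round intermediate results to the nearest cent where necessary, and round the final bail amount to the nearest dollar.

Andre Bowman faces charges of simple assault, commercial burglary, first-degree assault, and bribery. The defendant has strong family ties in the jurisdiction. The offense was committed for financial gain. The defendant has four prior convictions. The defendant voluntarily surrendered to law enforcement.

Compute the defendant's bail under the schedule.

Base amounts from the schedule: simple assault $7,200; commercial burglary $112,500; first-degree assault $245,000; bribery $35,950.
Stacking rule: highest base plus $5,000 per additional charge. Highest is first-degree assault at $245,000; 3 additional charges → +$15,000. Combined base = $260,000.
Offense was committed for financial gain (+$21,500 flat): $260,000 + $21,500 = $281,500.
Strong family ties in the jurisdiction (−25%): $281,500 × 0.75 = $211,125.
Voluntary surrender to law enforcement (−25%): $211,125 × 0.75 = $158,343.75.
Three or more prior convictions of any kind (+25%): $158,343.75 × 1.25 = $197,929.69.
$197,929.69 is within the $950,000 maximum.
$197,929.69 is at or above the $6,000 minimum.
Rounded to the nearest dollar: $197,930.

$197,930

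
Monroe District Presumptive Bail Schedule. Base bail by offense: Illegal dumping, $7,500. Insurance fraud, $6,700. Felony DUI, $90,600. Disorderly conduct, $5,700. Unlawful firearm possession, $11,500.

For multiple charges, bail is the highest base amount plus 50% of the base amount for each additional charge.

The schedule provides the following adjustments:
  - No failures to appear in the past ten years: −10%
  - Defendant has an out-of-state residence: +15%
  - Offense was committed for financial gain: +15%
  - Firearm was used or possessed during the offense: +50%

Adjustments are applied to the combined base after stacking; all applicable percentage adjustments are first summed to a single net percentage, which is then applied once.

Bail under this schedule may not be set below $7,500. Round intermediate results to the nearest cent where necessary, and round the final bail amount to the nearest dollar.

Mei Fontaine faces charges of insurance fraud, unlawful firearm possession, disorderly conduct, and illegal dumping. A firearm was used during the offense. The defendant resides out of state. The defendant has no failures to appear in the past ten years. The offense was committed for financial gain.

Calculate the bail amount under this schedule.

Base amounts from the schedule: insurance fraud $6,700; unlawful firearm possession $11,500; disorderly conduct $5,700; illegal dumping $7,500.
Stacking rule: highest base plus 50% of each additional charge. Highest is unlawful firearm possession at $11,500. Additional: $6,700 × 50% = $3,350; $5,700 × 50% = $2,850; $7,500 × 50% = $3,750. Combined base = $11,500 + $9,950 = $21,450.
Net percentage adjustment: −10% +15% +15% +50% = +70%. $21,450 × 1.7 = $36,465.
$36,465 is at or above the $7,500 minimum.

$36,465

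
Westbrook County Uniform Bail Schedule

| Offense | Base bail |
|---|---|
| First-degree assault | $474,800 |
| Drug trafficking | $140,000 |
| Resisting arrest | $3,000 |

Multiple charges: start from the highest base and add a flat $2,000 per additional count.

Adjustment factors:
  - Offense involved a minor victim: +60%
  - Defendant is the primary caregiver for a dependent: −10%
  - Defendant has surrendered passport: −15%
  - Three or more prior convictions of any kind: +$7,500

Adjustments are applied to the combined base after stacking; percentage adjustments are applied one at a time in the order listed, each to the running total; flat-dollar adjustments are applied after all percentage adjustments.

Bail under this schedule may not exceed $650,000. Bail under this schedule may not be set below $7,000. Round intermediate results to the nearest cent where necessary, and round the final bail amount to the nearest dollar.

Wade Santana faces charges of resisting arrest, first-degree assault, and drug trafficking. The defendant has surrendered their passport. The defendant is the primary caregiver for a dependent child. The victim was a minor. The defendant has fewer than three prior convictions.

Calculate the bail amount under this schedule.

Base amounts from the schedule: resisting arrest $3,000; first-degree assault $474,800; drug trafficking $140,000.
Stacking rule: highest base plus $2,000 per additional charge. Highest is first-degree assault at $474,800; 2 additional charges → +$4,000. Combined base = $478,800.
Offense involved a minor victim (+60%): $478,800 × 1.6 = $766,080.
Defendant is the primary caregiver for a dependent (−10%): $766,080 × 0.9 = $689,472.
Defendant has surrendered passport (−15%): $689,472 × 0.85 = $586,051.20.
$586,051.20 is within the $650,000 maximum.
$586,051.20 is at or above the $7,000 minimum.
Rounded to the nearest dollar: $586,051.

$586,051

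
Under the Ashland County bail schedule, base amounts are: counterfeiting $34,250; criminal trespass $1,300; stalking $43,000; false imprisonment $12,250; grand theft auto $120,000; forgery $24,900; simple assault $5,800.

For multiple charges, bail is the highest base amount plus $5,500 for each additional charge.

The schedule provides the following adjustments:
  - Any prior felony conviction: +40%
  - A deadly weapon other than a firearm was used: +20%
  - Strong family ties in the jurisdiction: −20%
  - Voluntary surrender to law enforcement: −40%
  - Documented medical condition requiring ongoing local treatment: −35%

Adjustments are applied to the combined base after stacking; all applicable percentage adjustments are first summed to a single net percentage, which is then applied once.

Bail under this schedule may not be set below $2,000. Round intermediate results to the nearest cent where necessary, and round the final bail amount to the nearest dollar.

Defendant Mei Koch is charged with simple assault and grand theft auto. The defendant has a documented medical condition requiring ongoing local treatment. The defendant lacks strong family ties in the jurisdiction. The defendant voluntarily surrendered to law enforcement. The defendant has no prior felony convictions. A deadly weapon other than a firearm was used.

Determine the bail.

$56,475

Base amounts from the schedule: simple assault $5,800; grand theft auto $120,000.
Stacking rule: highest base plus $5,500 per additional charge. Highest is grand theft auto at $120,000; 1 additional charge → +$5,500. Combined base = $125,500.
Net percentage adjustment: +20% −40% −35% = −55%. $125,500 × 0.45 = $56,475.
$56,475 is at or above the $2,000 minimum.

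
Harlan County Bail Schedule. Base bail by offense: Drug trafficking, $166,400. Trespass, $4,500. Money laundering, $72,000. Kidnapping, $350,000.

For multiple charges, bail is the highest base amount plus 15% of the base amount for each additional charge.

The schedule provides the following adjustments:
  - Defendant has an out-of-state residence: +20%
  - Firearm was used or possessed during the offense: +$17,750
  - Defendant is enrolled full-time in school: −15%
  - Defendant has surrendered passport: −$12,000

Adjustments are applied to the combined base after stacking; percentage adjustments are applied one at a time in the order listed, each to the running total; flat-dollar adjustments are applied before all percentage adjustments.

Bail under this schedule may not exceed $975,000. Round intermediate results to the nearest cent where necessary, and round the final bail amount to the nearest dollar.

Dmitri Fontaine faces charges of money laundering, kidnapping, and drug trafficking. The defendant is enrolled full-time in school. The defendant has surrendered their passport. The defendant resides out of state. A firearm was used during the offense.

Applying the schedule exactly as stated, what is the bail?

Base amounts from the schedule: money laundering $72,000; kidnapping $350,000; drug trafficking $166,400.
Stacking rule: highest base plus 15% of each additional charge. Highest is kidnapping at $350,000. Additional: $72,000 × 15% = $10,800; $166,400 × 15% = $24,960. Combined base = $350,000 + $35,760 = $385,760.
Firearm was used or possessed during the offense (+$17,750 flat): $385,760 + $17,750 = $403,510.
Defendant has surrendered passport (−$12,000 flat): $403,510 − $12,000 = $391,510.
Defendant has an out-of-state residence (+20%): $391,510 × 1.2 = $469,812.
Defendant is enrolled full-time in school (−15%): $469,812 × 0.85 = $399,340.20.
$399,340.20 is within the $975,000 maximum.
Rounded to the nearest dollar: $399,340.

$399,340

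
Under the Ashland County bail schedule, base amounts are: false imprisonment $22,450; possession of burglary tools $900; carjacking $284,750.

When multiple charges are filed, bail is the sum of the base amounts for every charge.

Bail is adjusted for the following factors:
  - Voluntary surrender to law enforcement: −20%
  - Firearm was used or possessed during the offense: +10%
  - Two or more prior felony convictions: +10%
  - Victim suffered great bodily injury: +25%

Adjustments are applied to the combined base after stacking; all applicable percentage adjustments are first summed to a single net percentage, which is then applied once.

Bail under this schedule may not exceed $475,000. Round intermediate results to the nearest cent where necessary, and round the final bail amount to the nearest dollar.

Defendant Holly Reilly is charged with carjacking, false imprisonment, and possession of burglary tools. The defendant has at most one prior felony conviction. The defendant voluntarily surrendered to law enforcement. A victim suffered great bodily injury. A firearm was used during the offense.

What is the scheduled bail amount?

Base amounts from the schedule: carjacking $284,750; false imprisonment $22,450; possession of burglary tools $900.
Stacking rule: sum of all bases. $284,750 + $22,450 + $900 = $308,100.
Net percentage adjustment: −20% +10% +25% = +15%. $308,100 × 1.15 = $354,315.
$354,315 is within the $475,000 maximum.

$354,315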